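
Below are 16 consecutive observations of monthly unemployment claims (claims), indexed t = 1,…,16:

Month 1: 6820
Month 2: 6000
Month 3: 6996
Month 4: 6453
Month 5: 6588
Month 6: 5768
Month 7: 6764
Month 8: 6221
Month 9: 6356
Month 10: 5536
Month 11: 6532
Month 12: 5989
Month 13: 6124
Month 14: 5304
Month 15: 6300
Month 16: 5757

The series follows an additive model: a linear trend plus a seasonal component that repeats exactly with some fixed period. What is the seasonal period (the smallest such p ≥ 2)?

First differences y_{t+1} − y_t: -820, 996, -543, 135, -820, 996, -543, 135, -820, 996, …
The difference pattern repeats every 4 terms and not for any smaller step, so p = 4.

4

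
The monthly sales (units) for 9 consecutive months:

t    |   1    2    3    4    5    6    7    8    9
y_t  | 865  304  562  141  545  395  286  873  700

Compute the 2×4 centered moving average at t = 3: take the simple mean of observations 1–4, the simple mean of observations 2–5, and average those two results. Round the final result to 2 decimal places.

Sum over 1–4: 865 + 304 + 562 + 141 = 1872
Sum over 2–5: 304 + 562 + 141 + 545 = 1552
CMA at t=3 = (1872 + 1552) / (2·4) = 3424 / 8 = 428.00

428.00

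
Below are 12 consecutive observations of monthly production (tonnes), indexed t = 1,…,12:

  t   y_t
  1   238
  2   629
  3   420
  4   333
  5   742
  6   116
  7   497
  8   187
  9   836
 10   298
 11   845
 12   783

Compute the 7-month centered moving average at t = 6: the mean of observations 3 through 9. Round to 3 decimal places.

Sum of periods 3–9: 420 + 333 + 742 + 116 + 497 + 187 + 836 = 3131
Divide by 7: 3131 / 7 = 447.286

447.286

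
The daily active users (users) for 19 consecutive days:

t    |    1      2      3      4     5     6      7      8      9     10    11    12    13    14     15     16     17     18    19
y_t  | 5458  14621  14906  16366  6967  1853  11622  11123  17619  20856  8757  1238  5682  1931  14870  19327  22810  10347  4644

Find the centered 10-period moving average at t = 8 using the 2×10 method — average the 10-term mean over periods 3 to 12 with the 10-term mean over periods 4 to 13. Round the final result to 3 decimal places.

Sum over 3–12: 14906 + 16366 + 6967 + 1853 + 11622 + 11123 + 17619 + 20856 + 8757 + 1238 = 111307
Sum over 4–13: 16366 + 6967 + 1853 + 11622 + 11123 + 17619 + 20856 + 8757 + 1238 + 5682 = 102083
CMA at t=8 = (111307 + 102083) / (2·10) = 213390 / 20 = 10669.500

10669.500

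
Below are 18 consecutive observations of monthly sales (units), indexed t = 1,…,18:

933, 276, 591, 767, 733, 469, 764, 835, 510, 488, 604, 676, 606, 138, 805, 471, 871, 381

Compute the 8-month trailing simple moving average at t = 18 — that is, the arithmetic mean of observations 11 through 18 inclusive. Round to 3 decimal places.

Sum of periods 11–18: 604 + 676 + 606 + 138 + 805 + 471 + 871 + 381 = 4552
Divide by 8: 4552 / 8 = 569.000

569.000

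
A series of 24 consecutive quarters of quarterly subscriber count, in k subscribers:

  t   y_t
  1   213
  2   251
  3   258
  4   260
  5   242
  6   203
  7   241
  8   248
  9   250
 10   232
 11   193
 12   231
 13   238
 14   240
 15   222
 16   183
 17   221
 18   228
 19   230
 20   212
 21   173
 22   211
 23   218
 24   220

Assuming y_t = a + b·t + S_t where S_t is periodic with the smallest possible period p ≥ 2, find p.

5

First differences y_{t+1} − y_t: 38, 7, 2, -18, -39, 38, 7, 2, -18, -39, 38, 7, …
The difference pattern repeats every 5 terms and not for any smaller step, so p = 5.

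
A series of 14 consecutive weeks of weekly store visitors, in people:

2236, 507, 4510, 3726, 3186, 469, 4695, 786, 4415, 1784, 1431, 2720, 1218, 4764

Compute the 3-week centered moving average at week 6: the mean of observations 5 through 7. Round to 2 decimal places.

2783.33

Sum of periods 5–7: 3186 + 469 + 4695 = 8350
Divide by 3: 8350 / 3 = 2783.33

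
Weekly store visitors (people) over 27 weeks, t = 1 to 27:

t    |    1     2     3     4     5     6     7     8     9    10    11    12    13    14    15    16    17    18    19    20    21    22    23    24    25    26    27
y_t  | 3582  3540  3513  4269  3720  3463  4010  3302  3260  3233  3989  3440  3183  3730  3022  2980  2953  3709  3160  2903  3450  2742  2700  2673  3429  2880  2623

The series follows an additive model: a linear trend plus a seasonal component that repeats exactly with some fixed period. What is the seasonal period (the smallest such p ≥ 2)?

First differences y_{t+1} − y_t: -42, -27, 756, -549, -257, 547, -708, -42, -27, 756, -549, -257, 547, -708, -42, -27, …
The difference pattern repeats every 7 terms and not for any smaller step, so p = 7.

7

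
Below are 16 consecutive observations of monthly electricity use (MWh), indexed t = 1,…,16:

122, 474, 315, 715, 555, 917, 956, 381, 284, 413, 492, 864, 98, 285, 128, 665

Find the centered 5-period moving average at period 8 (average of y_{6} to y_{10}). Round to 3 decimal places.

Sum of periods 6–10: 917 + 956 + 381 + 284 + 413 = 2951
Divide by 5: 2951 / 5 = 590.200

590.200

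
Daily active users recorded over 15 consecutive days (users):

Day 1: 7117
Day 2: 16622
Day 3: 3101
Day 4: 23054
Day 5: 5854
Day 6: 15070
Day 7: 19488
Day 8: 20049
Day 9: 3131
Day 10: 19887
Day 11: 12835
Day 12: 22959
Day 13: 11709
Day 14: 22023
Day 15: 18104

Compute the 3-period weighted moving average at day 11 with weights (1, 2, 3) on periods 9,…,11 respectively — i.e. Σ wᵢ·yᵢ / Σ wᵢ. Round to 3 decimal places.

13568.333

Weighted sum: 1·3131 + 2·19887 + 3·12835 = 3131 + 39774 + 38505 = 81410
Weight total: 1 + 2 + 3 = 6
WMA = 81410 / 6 = 13568.333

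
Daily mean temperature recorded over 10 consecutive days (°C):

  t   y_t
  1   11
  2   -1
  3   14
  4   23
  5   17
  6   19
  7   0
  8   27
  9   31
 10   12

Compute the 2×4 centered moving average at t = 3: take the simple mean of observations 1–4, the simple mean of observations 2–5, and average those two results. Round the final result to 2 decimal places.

12.50

Sum over 1–4: 11 + (-1) + 14 + 23 = 47
Sum over 2–5: (-1) + 14 + 23 + 17 = 53
CMA at t=3 = (47 + 53) / (2·4) = 100 / 8 = 12.50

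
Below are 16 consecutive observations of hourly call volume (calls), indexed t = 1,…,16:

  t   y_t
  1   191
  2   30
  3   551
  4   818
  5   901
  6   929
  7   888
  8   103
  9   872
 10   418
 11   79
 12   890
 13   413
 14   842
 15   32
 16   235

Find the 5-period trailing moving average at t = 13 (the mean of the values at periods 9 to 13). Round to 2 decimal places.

534.40

Sum of periods 9–13: 872 + 418 + 79 + 890 + 413 = 2672
Divide by 5: 2672 / 5 = 534.40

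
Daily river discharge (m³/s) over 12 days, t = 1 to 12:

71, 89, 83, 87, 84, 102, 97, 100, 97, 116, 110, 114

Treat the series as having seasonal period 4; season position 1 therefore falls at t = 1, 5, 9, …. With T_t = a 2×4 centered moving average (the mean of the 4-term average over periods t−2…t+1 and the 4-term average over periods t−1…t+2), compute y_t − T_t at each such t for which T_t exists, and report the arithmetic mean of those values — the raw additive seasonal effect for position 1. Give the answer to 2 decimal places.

-6.94

Season position 1 occurs at t = 5, 9 (where T_t is defined).
t=5: T_5 = 90.7500; y_5 − T_5 = 84 − 90.7500 = -6.7500
t=9: T_9 = 104.1250; y_9 − T_9 = 97 − 104.1250 = -7.1250
Mean deviation: (-6.7500 + -7.1250) / 2 = -6.94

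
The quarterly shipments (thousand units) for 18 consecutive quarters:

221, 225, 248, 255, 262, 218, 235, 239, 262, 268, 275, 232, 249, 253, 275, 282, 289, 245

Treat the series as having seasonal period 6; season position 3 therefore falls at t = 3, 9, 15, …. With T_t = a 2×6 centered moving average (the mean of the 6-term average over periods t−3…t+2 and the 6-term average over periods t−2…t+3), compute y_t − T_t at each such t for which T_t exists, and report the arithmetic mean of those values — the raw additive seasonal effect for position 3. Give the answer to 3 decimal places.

10.958

Season position 3 occurs at t = 9, 15 (where T_t is defined).
t=9: T_9 = 250.66667; y_9 − T_9 = 262 − 250.66667 = 11.33333
t=15: T_15 = 264.41667; y_15 − T_15 = 275 − 264.41667 = 10.58333
Mean deviation: (11.33333 + 10.58333) / 2 = 10.958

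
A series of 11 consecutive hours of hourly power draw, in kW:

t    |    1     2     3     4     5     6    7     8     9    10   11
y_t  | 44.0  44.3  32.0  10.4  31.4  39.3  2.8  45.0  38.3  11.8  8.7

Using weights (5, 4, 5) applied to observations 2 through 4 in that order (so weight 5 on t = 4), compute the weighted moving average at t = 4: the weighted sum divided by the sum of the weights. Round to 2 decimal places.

28.68

Weighted sum: 5·44.3 + 4·32.0 + 5·10.4 = 221.5 + 128.0 + 52.0 = 401.5
Weight total: 5 + 4 + 5 = 14
WMA = 401.5 / 14 = 28.68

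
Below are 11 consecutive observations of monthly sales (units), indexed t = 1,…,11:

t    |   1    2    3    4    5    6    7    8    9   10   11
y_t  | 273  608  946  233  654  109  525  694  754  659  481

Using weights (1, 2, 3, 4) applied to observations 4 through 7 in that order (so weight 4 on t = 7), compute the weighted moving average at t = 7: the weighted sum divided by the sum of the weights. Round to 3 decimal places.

396.800

Weighted sum: 1·233 + 2·654 + 3·109 + 4·525 = 233 + 1308 + 327 + 2100 = 3968
Weight total: 1 + 2 + 3 + 4 = 10
WMA = 3968 / 10 = 396.800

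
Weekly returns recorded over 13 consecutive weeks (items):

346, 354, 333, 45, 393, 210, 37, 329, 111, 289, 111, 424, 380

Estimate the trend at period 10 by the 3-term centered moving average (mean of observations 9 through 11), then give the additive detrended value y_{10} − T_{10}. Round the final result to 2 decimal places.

Trend T_10 = (111 + 289 + 111) / 3 = 511/3 = 170.3333
Detrended value: 289 − 170.3333 = 118.67

118.67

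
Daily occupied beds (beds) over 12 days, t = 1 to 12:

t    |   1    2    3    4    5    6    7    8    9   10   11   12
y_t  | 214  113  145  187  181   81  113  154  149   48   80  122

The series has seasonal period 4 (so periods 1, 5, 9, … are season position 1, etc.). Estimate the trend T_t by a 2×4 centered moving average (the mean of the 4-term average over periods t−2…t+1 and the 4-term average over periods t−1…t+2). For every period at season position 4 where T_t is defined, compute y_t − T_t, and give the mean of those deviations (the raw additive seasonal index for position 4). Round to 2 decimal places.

34.19

Season position 4 occurs at t = 4, 8 (where T_t is defined).
t=4: T_4 = 152.5000; y_4 − T_4 = 187 − 152.5000 = 34.5000
t=8: T_8 = 120.1250; y_8 − T_8 = 154 − 120.1250 = 33.8750
Mean deviation: (34.5000 + 33.8750) / 2 = 34.19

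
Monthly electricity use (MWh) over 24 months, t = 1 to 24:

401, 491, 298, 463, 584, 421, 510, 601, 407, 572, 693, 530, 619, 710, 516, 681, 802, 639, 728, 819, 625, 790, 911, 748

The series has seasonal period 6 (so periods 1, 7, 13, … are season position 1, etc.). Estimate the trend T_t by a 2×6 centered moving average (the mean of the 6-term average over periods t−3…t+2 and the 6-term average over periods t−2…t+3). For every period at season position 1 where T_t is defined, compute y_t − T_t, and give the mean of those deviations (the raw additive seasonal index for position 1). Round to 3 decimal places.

3.250

Season position 1 occurs at t = 7, 13, 19 (where T_t is defined).
t=7: T_7 = 506.75000; y_7 − T_7 = 510 − 506.75000 = 3.25000
t=13: T_13 = 615.75000; y_13 − T_13 = 619 − 615.75000 = 3.25000
t=19: T_19 = 724.75000; y_19 − T_19 = 728 − 724.75000 = 3.25000
Mean deviation: (3.25000 + 3.25000 + 3.25000) / 3 = 3.250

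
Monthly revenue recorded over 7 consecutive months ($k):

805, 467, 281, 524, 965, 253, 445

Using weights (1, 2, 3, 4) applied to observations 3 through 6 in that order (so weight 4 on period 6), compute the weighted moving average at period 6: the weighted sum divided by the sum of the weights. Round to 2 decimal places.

523.60

Weighted sum: 1·281 + 2·524 + 3·965 + 4·253 = 281 + 1048 + 2895 + 1012 = 5236
Weight total: 1 + 2 + 3 + 4 = 10
WMA = 5236 / 10 = 523.60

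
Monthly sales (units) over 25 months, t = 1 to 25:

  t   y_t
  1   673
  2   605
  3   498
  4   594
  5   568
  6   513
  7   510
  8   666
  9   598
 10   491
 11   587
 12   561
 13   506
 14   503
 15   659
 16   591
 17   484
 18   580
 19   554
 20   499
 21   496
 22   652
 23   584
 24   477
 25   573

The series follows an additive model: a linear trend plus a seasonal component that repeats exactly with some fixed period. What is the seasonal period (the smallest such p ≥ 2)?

7

First differences y_{t+1} − y_t: -68, -107, 96, -26, -55, -3, 156, -68, -107, 96, -26, -55, -3, 156, -68, -107, …
The difference pattern repeats every 7 terms and not for any smaller step, so p = 7.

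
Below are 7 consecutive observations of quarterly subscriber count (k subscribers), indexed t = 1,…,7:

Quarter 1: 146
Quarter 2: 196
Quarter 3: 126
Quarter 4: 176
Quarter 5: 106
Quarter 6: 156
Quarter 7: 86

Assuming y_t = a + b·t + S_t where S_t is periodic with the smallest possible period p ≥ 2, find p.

First differences y_{t+1} − y_t: 50, -70, 50, -70, 50, -70, …
The difference pattern repeats every 2 terms and not for any smaller step, so p = 2.

2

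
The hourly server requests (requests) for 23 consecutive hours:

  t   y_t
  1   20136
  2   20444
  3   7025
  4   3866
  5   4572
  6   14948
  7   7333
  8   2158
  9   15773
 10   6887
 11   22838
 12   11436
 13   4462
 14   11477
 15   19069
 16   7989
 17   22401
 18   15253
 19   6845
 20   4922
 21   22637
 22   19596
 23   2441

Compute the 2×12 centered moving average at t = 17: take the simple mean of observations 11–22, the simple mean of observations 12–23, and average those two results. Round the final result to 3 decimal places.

Sum over 11–22: 22838 + 11436 + 4462 + 11477 + 19069 + 7989 + 22401 + 15253 + 6845 + 4922 + 22637 + 19596 = 168925
Sum over 12–23: 11436 + 4462 + 11477 + 19069 + 7989 + 22401 + 15253 + 6845 + 4922 + 22637 + 19596 + 2441 = 148528
CMA at t=17 = (168925 + 148528) / (2·12) = 317453 / 24 = 13227.208

13227.208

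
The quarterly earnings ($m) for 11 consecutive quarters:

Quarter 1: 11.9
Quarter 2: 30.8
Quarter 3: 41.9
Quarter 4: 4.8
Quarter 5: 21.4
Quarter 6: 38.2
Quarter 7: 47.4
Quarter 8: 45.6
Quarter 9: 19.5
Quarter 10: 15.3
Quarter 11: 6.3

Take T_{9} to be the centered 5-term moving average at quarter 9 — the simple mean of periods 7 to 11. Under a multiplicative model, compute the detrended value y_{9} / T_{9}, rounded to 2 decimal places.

Trend T_9 = (47.4 + 45.6 + 19.5 + 15.3 + 6.3) / 5 = 134.1/5 = 26.8200
Ratio to trend: 19.5 / 26.8200 = 0.73

0.73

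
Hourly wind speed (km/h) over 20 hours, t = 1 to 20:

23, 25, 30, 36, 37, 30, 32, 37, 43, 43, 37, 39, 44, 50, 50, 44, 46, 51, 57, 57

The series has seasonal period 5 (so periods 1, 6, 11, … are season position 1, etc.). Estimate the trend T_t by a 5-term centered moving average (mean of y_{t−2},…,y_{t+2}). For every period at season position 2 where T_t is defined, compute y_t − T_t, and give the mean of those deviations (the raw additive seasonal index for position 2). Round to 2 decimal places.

-3.67

Season position 2 occurs at t = 7, 12, 17 (where T_t is defined).
t=7: T_7 = 35.8000; y_7 − T_7 = 32 − 35.8000 = -3.8000
t=12: T_12 = 42.6000; y_12 − T_12 = 39 − 42.6000 = -3.6000
t=17: T_17 = 49.6000; y_17 − T_17 = 46 − 49.6000 = -3.6000
Mean deviation: (-3.8000 + -3.6000 + -3.6000) / 3 = -3.67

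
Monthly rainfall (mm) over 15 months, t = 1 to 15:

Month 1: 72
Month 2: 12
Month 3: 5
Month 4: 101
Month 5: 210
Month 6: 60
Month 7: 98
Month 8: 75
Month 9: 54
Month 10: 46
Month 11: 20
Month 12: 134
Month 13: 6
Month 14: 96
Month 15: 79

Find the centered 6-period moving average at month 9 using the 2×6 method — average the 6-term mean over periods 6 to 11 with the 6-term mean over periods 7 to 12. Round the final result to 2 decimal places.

65.00

Sum over 6–11: 60 + 98 + 75 + 54 + 46 + 20 = 353
Sum over 7–12: 98 + 75 + 54 + 46 + 20 + 134 = 427
CMA at t=9 = (353 + 427) / (2·6) = 780 / 12 = 65.00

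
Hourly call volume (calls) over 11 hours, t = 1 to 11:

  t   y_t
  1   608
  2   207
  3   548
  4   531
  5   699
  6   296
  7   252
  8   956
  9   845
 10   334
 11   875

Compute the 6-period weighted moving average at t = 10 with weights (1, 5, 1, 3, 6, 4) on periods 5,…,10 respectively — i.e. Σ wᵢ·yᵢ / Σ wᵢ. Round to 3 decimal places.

Weighted sum: 1·699 + 5·296 + 1·252 + 3·956 + 6·845 + 4·334 = 699 + 1480 + 252 + 2868 + 5070 + 1336 = 11705
Weight total: 1 + 5 + 1 + 3 + 6 + 4 = 20
WMA = 11705 / 20 = 585.250

585.250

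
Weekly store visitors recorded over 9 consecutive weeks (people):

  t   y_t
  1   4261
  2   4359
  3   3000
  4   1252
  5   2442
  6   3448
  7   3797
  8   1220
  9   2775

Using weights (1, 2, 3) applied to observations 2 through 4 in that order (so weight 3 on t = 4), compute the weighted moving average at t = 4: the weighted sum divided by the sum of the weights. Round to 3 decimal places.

2352.500

Weighted sum: 1·4359 + 2·3000 + 3·1252 = 4359 + 6000 + 3756 = 14115
Weight total: 1 + 2 + 3 = 6
WMA = 14115 / 6 = 2352.500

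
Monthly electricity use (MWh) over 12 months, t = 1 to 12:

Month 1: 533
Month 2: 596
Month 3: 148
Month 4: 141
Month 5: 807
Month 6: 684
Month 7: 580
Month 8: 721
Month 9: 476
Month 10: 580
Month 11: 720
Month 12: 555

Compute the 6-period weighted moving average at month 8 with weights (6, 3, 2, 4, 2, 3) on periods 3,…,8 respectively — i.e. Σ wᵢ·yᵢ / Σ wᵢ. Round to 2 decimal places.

449.20

Weighted sum: 6·148 + 3·141 + 2·807 + 4·684 + 2·580 + 3·721 = 888 + 423 + 1614 + 2736 + 1160 + 2163 = 8984
Weight total: 6 + 3 + 2 + 4 + 2 + 3 = 20
WMA = 8984 / 20 = 449.20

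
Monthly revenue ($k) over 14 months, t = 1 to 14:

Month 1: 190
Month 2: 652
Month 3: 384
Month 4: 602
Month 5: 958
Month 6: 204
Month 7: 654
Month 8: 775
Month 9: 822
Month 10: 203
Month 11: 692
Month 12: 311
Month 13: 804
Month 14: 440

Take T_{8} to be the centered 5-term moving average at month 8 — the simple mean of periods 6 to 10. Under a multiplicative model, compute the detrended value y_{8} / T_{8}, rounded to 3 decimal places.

1.458

Trend T_8 = (204 + 654 + 775 + 822 + 203) / 5 = 2658/5 = 531.60000
Ratio to trend: 775 / 531.60000 = 1.458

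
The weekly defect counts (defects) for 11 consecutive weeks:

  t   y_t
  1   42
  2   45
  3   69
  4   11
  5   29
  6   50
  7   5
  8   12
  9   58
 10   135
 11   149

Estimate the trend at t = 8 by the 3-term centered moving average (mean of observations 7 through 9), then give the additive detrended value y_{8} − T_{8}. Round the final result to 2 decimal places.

Trend T_8 = (5 + 12 + 58) / 3 = 75/3 = 25.0000
Detrended value: 12 − 25.0000 = -13.00

-13.00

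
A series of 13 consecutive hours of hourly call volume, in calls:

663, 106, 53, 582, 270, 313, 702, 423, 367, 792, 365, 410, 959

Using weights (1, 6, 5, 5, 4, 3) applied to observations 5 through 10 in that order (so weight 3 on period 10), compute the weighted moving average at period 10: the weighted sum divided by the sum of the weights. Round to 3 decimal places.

Weighted sum: 1·270 + 6·313 + 5·702 + 5·423 + 4·367 + 3·792 = 270 + 1878 + 3510 + 2115 + 1468 + 2376 = 11617
Weight total: 1 + 6 + 5 + 5 + 4 + 3 = 24
WMA = 11617 / 24 = 484.042

484.042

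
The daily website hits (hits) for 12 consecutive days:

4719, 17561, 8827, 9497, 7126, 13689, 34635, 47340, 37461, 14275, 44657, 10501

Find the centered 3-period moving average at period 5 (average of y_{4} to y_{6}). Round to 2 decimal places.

10104.00

Sum of periods 4–6: 9497 + 7126 + 13689 = 30312
Divide by 3: 30312 / 3 = 10104.00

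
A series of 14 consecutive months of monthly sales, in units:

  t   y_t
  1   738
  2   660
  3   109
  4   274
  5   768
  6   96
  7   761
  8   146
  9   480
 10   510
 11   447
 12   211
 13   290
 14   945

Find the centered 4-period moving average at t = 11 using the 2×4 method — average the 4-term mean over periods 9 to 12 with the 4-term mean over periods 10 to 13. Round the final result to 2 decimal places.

388.25

Sum over 9–12: 480 + 510 + 447 + 211 = 1648
Sum over 10–13: 510 + 447 + 211 + 290 = 1458
CMA at t=11 = (1648 + 1458) / (2·4) = 3106 / 8 = 388.25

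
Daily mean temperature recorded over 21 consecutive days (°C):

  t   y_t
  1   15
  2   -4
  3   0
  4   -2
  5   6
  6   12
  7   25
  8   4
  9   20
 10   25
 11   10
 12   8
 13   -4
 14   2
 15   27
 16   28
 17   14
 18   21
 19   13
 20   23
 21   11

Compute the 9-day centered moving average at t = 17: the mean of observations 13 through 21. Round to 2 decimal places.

15.00

Sum of periods 13–21: (-4) + 2 + 27 + 28 + 14 + 21 + 13 + 23 + 11 = 135
Divide by 9: 135 / 9 = 15.00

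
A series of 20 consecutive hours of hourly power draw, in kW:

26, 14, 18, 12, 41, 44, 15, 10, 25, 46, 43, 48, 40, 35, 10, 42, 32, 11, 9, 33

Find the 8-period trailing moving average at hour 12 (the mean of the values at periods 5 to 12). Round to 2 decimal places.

34.00

Sum of periods 5–12: 41 + 44 + 15 + 10 + 25 + 46 + 43 + 48 = 272
Divide by 8: 272 / 8 = 34.00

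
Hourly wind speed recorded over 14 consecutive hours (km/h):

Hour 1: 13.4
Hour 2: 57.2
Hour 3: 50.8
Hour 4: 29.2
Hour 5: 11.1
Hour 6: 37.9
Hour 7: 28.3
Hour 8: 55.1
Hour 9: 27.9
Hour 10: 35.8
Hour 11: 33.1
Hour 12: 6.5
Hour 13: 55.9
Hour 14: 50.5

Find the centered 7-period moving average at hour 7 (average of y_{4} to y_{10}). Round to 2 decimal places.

Sum of periods 4–10: 29.2 + 11.1 + 37.9 + 28.3 + 55.1 + 27.9 + 35.8 = 225.3
Divide by 7: 225.3 / 7 = 32.19

32.19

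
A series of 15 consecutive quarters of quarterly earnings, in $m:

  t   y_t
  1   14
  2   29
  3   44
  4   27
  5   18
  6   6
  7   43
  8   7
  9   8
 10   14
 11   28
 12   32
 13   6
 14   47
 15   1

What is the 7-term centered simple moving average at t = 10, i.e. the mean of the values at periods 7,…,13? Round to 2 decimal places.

Sum of periods 7–13: 43 + 7 + 8 + 14 + 28 + 32 + 6 = 138
Divide by 7: 138 / 7 = 19.71

19.71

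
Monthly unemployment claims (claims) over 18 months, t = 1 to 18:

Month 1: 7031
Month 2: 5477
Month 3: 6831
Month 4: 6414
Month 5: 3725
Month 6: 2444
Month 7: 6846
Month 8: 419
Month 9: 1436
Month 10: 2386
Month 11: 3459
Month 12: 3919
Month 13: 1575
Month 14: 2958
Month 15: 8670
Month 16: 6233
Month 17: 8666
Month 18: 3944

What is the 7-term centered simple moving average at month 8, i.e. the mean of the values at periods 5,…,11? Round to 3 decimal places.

Sum of periods 5–11: 3725 + 2444 + 6846 + 419 + 1436 + 2386 + 3459 = 20715
Divide by 7: 20715 / 7 = 2959.286

2959.286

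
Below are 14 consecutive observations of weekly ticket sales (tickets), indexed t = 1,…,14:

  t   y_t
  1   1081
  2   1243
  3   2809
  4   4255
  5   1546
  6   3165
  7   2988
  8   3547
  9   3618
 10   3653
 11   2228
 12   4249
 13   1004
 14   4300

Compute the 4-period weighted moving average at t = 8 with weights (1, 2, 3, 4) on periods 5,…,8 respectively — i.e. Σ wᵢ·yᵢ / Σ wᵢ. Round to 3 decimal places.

Weighted sum: 1·1546 + 2·3165 + 3·2988 + 4·3547 = 1546 + 6330 + 8964 + 14188 = 31028
Weight total: 1 + 2 + 3 + 4 = 10
WMA = 31028 / 10 = 3102.800

3102.800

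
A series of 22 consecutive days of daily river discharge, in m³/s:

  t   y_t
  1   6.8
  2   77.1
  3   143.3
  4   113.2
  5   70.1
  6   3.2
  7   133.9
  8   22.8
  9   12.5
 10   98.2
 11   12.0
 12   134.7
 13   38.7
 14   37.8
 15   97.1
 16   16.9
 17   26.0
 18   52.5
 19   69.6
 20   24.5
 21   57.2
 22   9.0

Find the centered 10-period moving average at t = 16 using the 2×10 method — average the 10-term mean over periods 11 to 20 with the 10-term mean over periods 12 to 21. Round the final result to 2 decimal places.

53.24

Sum over 11–20: 12.0 + 134.7 + 38.7 + 37.8 + 97.1 + 16.9 + 26.0 + 52.5 + 69.6 + 24.5 = 509.8
Sum over 12–21: 134.7 + 38.7 + 37.8 + 97.1 + 16.9 + 26.0 + 52.5 + 69.6 + 24.5 + 57.2 = 555.0
CMA at t=16 = (509.8 + 555.0) / (2·10) = 1064.8 / 20 = 53.24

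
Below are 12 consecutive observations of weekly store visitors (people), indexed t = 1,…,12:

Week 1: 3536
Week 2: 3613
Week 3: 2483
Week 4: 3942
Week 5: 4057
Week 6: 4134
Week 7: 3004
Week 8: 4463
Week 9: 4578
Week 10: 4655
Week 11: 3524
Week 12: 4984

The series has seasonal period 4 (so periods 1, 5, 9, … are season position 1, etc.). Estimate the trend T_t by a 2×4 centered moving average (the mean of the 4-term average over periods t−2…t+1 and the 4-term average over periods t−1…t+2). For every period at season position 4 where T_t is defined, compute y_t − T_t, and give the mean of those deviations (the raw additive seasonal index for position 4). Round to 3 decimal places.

353.125

Season position 4 occurs at t = 4, 8 (where T_t is defined).
t=4: T_4 = 3588.87500; y_4 − T_4 = 3942 − 3588.87500 = 353.12500
t=8: T_8 = 4109.87500; y_8 − T_8 = 4463 − 4109.87500 = 353.12500
Mean deviation: (353.12500 + 353.12500) / 2 = 353.125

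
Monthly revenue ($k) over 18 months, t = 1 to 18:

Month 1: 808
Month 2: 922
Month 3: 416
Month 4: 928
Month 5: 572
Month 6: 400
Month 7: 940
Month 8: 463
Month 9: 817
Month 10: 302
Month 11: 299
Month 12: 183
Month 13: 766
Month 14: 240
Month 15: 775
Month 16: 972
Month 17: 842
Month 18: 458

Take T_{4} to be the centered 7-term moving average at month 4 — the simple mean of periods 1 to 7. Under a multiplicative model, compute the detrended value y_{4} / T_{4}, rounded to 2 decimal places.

Trend T_4 = (808 + 922 + 416 + 928 + 572 + 400 + 940) / 7 = 4986/7 = 712.2857
Ratio to trend: 928 / 712.2857 = 1.30

1.30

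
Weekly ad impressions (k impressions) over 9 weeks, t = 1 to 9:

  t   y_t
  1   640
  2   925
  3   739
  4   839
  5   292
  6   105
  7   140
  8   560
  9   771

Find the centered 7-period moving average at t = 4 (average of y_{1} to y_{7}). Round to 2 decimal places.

525.71

Sum of periods 1–7: 640 + 925 + 739 + 839 + 292 + 105 + 140 = 3680
Divide by 7: 3680 / 7 = 525.71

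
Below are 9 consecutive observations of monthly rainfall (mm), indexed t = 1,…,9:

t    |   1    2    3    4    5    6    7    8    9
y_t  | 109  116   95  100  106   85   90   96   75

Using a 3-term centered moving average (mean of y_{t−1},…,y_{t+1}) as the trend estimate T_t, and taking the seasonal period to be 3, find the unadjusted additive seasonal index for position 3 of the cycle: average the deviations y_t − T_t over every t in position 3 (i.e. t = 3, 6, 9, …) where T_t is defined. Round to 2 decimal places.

-8.67

Season position 3 occurs at t = 3, 6 (where T_t is defined).
t=3: T_3 = 103.6667; y_3 − T_3 = 95 − 103.6667 = -8.6667
t=6: T_6 = 93.6667; y_6 − T_6 = 85 − 93.6667 = -8.6667
Mean deviation: (-8.6667 + -8.6667) / 2 = -8.67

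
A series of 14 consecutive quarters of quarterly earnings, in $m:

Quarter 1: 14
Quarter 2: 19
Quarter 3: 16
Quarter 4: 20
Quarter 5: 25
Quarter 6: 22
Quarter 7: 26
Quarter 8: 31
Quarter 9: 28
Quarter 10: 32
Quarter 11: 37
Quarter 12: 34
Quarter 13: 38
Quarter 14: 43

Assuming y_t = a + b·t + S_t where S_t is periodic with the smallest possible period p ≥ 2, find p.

3

First differences y_{t+1} − y_t: 5, -3, 4, 5, -3, 4, 5, -3, …
The difference pattern repeats every 3 terms and not for any smaller step, so p = 3.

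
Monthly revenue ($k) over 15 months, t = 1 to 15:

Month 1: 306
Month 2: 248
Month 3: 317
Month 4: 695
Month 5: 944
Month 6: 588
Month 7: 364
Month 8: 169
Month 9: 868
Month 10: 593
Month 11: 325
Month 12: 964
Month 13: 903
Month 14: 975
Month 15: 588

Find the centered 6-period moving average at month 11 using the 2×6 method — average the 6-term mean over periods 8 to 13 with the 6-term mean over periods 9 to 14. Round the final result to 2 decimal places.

Sum over 8–13: 169 + 868 + 593 + 325 + 964 + 903 = 3822
Sum over 9–14: 868 + 593 + 325 + 964 + 903 + 975 = 4628
CMA at t=11 = (3822 + 4628) / (2·6) = 8450 / 12 = 704.17

704.17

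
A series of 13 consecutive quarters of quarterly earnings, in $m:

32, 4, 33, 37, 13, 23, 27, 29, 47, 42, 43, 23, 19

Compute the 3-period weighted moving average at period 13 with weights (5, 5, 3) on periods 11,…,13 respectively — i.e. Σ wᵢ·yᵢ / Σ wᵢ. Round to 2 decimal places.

Weighted sum: 5·43 + 5·23 + 3·19 = 215 + 115 + 57 = 387
Weight total: 5 + 5 + 3 = 13
WMA = 387 / 13 = 29.77

29.77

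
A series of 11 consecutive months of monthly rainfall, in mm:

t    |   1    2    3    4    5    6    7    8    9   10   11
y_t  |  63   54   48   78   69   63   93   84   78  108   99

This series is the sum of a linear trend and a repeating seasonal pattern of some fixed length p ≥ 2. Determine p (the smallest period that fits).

First differences y_{t+1} − y_t: -9, -6, 30, -9, -6, 30, -9, -6, …
The difference pattern repeats every 3 terms and not for any smaller step, so p = 3.

3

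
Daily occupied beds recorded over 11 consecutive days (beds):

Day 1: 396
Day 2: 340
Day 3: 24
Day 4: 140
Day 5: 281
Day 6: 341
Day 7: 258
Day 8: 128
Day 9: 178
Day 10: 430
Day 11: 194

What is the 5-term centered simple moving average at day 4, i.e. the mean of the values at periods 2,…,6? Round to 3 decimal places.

225.200

Sum of periods 2–6: 340 + 24 + 140 + 281 + 341 = 1126
Divide by 5: 1126 / 5 = 225.200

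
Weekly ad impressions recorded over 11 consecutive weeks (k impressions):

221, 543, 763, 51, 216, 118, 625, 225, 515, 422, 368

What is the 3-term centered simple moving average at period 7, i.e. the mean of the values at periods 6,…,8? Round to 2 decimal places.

Sum of periods 6–8: 118 + 625 + 225 = 968
Divide by 3: 968 / 3 = 322.67

322.67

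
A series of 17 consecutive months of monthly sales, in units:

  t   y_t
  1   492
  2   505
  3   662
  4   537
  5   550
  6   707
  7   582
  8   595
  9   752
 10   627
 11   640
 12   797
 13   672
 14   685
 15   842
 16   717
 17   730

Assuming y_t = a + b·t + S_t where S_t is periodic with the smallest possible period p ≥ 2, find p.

3

First differences y_{t+1} − y_t: 13, 157, -125, 13, 157, -125, 13, 157, …
The difference pattern repeats every 3 terms and not for any smaller step, so p = 3.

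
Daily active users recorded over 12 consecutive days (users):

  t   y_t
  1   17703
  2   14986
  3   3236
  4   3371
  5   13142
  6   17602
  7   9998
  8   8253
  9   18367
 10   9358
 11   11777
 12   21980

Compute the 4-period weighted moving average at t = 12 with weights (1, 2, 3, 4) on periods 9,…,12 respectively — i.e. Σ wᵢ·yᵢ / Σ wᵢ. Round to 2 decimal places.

Weighted sum: 1·18367 + 2·9358 + 3·11777 + 4·21980 = 18367 + 18716 + 35331 + 87920 = 160334
Weight total: 1 + 2 + 3 + 4 = 10
WMA = 160334 / 10 = 16033.40

16033.40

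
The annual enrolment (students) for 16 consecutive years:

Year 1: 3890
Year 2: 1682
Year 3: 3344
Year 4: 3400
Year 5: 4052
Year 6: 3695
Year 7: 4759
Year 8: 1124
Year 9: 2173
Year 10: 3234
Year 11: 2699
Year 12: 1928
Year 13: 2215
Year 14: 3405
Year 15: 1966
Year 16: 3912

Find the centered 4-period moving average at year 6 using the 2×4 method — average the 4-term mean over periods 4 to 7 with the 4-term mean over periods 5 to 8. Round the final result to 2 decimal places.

3692.00

Sum over 4–7: 3400 + 4052 + 3695 + 4759 = 15906
Sum over 5–8: 4052 + 3695 + 4759 + 1124 = 13630
CMA at t=6 = (15906 + 13630) / (2·4) = 29536 / 8 = 3692.00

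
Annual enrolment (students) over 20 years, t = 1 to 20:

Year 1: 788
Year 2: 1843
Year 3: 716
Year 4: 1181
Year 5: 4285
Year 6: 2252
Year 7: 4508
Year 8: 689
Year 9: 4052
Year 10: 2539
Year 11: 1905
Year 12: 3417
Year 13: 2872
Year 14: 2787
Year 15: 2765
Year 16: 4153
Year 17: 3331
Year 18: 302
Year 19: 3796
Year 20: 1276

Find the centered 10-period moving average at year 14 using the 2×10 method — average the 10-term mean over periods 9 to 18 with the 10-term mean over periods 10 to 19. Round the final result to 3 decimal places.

Sum over 9–18: 4052 + 2539 + 1905 + 3417 + 2872 + 2787 + 2765 + 4153 + 3331 + 302 = 28123
Sum over 10–19: 2539 + 1905 + 3417 + 2872 + 2787 + 2765 + 4153 + 3331 + 302 + 3796 = 27867
CMA at t=14 = (28123 + 27867) / (2·10) = 55990 / 20 = 2799.500

2799.500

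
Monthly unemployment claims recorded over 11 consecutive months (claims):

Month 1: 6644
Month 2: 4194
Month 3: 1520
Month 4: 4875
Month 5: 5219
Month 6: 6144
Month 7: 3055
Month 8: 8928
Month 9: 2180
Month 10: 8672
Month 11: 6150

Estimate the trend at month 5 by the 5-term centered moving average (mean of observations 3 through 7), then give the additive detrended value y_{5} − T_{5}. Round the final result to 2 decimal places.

Trend T_5 = (1520 + 4875 + 5219 + 6144 + 3055) / 5 = 20813/5 = 4162.6000
Detrended value: 5219 − 4162.6000 = 1056.40

1056.40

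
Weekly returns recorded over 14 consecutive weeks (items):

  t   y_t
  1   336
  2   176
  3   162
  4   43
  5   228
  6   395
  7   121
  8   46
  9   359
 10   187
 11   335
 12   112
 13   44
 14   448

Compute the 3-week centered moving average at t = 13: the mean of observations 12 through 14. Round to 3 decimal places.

Sum of periods 12–14: 112 + 44 + 448 = 604
Divide by 3: 604 / 3 = 201.333

201.333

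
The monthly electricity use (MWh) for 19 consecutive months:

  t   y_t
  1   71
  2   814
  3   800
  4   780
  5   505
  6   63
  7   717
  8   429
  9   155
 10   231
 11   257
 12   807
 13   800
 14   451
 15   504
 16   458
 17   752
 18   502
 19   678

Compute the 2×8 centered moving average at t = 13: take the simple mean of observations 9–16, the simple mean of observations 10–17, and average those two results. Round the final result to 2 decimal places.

Sum over 9–16: 155 + 231 + 257 + 807 + 800 + 451 + 504 + 458 = 3663
Sum over 10–17: 231 + 257 + 807 + 800 + 451 + 504 + 458 + 752 = 4260
CMA at t=13 = (3663 + 4260) / (2·8) = 7923 / 16 = 495.19

495.19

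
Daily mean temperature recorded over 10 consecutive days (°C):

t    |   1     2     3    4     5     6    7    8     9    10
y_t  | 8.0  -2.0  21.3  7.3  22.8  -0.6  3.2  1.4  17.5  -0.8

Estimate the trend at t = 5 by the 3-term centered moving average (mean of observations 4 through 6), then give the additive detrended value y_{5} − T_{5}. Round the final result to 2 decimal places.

Trend T_5 = (7.3 + 22.8 + (-0.6)) / 3 = 29.5/3 = 9.8333
Detrended value: 22.8 − 9.8333 = 12.97

12.97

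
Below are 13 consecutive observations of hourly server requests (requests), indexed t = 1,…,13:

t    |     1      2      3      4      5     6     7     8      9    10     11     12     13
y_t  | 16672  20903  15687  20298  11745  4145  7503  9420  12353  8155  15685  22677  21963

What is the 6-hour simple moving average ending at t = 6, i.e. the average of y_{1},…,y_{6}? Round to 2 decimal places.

14908.33

Sum of periods 1–6: 16672 + 20903 + 15687 + 20298 + 11745 + 4145 = 89450
Divide by 6: 89450 / 6 = 14908.33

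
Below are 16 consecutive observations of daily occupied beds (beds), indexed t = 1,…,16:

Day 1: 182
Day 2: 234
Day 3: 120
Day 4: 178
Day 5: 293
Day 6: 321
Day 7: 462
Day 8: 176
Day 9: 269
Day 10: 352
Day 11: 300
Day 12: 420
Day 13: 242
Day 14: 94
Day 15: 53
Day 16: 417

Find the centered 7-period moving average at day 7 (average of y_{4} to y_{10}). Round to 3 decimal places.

293.000

Sum of periods 4–10: 178 + 293 + 321 + 462 + 176 + 269 + 352 = 2051
Divide by 7: 2051 / 7 = 293.000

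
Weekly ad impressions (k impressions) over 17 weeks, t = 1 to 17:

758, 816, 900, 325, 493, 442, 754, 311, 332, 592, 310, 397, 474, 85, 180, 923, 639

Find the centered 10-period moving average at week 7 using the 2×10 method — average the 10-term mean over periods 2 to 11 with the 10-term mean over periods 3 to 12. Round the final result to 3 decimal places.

506.550

Sum over 2–11: 816 + 900 + 325 + 493 + 442 + 754 + 311 + 332 + 592 + 310 = 5275
Sum over 3–12: 900 + 325 + 493 + 442 + 754 + 311 + 332 + 592 + 310 + 397 = 4856
CMA at t=7 = (5275 + 4856) / (2·10) = 10131 / 20 = 506.550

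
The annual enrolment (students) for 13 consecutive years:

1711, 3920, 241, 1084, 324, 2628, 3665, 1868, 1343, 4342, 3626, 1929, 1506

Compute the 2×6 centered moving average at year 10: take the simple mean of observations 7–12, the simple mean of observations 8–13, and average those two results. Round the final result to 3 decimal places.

Sum over 7–12: 3665 + 1868 + 1343 + 4342 + 3626 + 1929 = 16773
Sum over 8–13: 1868 + 1343 + 4342 + 3626 + 1929 + 1506 = 14614
CMA at t=10 = (16773 + 14614) / (2·6) = 31387 / 12 = 2615.583

2615.583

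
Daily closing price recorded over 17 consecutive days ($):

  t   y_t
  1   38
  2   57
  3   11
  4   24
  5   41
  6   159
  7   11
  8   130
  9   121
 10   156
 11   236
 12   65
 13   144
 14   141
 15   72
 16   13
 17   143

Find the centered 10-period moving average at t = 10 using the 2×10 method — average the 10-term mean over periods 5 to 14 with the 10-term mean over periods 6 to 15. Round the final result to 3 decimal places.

121.950

Sum over 5–14: 41 + 159 + 11 + 130 + 121 + 156 + 236 + 65 + 144 + 141 = 1204
Sum over 6–15: 159 + 11 + 130 + 121 + 156 + 236 + 65 + 144 + 141 + 72 = 1235
CMA at t=10 = (1204 + 1235) / (2·10) = 2439 / 20 = 121.950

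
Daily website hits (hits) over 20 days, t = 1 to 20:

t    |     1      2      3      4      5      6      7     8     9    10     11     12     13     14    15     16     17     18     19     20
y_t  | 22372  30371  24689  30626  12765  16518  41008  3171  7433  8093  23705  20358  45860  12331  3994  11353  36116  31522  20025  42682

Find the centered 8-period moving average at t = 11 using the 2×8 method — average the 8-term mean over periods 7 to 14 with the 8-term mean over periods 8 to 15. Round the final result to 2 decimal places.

17931.50

Sum over 7–14: 41008 + 3171 + 7433 + 8093 + 23705 + 20358 + 45860 + 12331 = 161959
Sum over 8–15: 3171 + 7433 + 8093 + 23705 + 20358 + 45860 + 12331 + 3994 = 124945
CMA at t=11 = (161959 + 124945) / (2·8) = 286904 / 16 = 17931.50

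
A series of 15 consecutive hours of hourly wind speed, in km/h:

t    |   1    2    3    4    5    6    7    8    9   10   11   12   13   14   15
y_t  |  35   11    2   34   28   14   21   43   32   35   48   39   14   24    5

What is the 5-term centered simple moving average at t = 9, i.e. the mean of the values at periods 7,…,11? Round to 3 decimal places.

35.800

Sum of periods 7–11: 21 + 43 + 32 + 35 + 48 = 179
Divide by 5: 179 / 5 = 35.800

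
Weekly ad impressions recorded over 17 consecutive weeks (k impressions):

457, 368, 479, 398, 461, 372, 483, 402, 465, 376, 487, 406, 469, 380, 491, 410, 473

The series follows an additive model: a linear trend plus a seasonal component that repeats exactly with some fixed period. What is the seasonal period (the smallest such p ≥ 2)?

4

First differences y_{t+1} − y_t: -89, 111, -81, 63, -89, 111, -81, 63, -89, 111, …
The difference pattern repeats every 4 terms and not for any smaller step, so p = 4.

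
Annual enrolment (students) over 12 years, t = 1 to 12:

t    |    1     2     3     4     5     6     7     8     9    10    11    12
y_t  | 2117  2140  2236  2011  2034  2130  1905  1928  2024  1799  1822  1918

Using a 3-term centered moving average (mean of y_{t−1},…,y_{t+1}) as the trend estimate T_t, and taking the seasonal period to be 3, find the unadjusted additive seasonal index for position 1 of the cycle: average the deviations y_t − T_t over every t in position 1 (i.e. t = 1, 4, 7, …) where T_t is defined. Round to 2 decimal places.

-82.67

Season position 1 occurs at t = 4, 7, 10 (where T_t is defined).
t=4: T_4 = 2093.6667; y_4 − T_4 = 2011 − 2093.6667 = -82.6667
t=7: T_7 = 1987.6667; y_7 − T_7 = 1905 − 1987.6667 = -82.6667
t=10: T_10 = 1881.6667; y_10 − T_10 = 1799 − 1881.6667 = -82.6667
Mean deviation: (-82.6667 + -82.6667 + -82.6667) / 3 = -82.67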